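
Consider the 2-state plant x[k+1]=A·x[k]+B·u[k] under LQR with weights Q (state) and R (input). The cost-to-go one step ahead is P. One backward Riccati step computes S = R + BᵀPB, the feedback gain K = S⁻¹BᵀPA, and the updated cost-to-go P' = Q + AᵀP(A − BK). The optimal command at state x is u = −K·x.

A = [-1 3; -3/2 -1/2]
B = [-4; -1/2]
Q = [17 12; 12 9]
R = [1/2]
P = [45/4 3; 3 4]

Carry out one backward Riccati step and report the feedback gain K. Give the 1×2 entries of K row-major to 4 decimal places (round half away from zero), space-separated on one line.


BᵀP = [-46.5000 -14.0000]
S = R + BᵀPB = [1/2] + [193.0000] = [193.5000]
BᵀPA = [67.5000 -132.5000]
K = S⁻¹·BᵀPA = [0.3488 -0.6848]
A−BK = [0.3953 0.2610; -1.3256 -0.8424]
AᵀP(A−BK) = [5.7035 3.4709; 3.4709 2.5200]
P' = Q + AᵀP(A−BK) = [22.7035 15.4709; 15.4709 11.5200]
tr(P') = 34.2235

0.3488 -0.6848


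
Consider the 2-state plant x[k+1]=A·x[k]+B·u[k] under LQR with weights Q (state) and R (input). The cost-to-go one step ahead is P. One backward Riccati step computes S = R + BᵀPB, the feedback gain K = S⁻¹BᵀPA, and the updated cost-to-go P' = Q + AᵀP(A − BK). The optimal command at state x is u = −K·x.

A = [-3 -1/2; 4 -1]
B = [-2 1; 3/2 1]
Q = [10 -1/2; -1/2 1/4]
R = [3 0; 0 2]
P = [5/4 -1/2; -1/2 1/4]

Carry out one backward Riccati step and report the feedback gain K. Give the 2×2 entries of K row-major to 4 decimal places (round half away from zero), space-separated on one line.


BᵀP = [-3.2500 1.3750; 0.7500 -0.2500]
S = R + BᵀPB = [3 0; 0 2] + [8.5625 -1.8750; -1.8750 0.5000] = [11.5625 -1.8750; -1.8750 2.5000]
BᵀPA = [15.2500 0.2500; -3.2500 -0.1250]
K = S⁻¹·BᵀPA = [1.2615 0.0154; -0.3538 -0.0385]
A−BK = [-0.1231 -0.4308; 2.4615 -0.9846]
AᵀP(A−BK) = [6.8615 0.0154; 0.0154 0.0538]
P' = Q + AᵀP(A−BK) = [16.8615 -0.4846; -0.4846 0.3038]
tr(P') = 17.1654

1.2615 0.0154 -0.3538 -0.0385


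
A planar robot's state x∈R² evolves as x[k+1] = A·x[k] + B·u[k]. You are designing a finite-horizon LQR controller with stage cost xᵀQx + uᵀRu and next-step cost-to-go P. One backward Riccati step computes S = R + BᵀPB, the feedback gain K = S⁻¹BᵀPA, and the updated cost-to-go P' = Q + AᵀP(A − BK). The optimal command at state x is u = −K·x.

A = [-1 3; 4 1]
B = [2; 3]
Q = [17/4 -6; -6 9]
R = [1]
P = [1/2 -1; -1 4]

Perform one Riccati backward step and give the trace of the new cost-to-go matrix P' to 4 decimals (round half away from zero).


BᵀP = [-2.0000 10.0000]
S = R + BᵀPB = [1] + [26.0000] = [27.0000]
BᵀPA = [42.0000 4.0000]
K = S⁻¹·BᵀPA = [1.5556 0.1481]
A−BK = [-4.1111 2.7037; -0.6667 0.5556]
AᵀP(A−BK) = [7.1667 -2.7222; -2.7222 1.9074]
P' = Q + AᵀP(A−BK) = [11.4167 -8.7222; -8.7222 10.9074]
tr(P') = 22.3241

22.3241


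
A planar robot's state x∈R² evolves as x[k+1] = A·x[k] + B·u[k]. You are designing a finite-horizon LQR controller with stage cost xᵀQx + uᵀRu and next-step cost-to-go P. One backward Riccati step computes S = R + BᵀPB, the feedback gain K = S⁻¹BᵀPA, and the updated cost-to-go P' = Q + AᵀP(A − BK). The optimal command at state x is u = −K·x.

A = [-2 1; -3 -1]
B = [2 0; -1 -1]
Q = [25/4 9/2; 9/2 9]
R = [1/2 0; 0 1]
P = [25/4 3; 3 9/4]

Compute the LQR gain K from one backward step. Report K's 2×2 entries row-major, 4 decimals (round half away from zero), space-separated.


-1.3603 0.4276 2.3535 0.2626

BᵀP = [9.5000 3.7500; -3.0000 -2.2500]
S = R + BᵀPB = [1/2 0; 0 1] + [15.2500 -3.7500; -3.7500 2.2500] = [15.7500 -3.7500; -3.7500 3.2500]
BᵀPA = [-30.2500 5.7500; 12.7500 -0.7500]
K = S⁻¹·BᵀPA = [-1.3603 0.4276; 2.3535 0.2626]
A−BK = [0.7205 0.1448; -2.0067 -0.3098]
AᵀP(A−BK) = [10.0943 0.8367; 0.8367 0.2382]
P' = Q + AᵀP(A−BK) = [16.3443 5.3367; 5.3367 9.2382]
tr(P') = 25.5825


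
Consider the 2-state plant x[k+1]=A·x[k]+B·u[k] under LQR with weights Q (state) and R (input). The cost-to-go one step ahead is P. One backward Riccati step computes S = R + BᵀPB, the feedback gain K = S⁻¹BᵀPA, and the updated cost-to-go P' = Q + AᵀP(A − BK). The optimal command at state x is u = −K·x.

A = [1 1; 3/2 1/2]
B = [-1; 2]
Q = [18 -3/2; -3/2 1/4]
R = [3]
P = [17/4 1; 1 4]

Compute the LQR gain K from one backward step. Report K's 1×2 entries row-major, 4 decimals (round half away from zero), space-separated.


BᵀP = [-2.2500 7.0000]
S = R + BᵀPB = [3] + [16.2500] = [19.2500]
BᵀPA = [8.2500 1.2500]
K = S⁻¹·BᵀPA = [0.4286 0.0649]
A−BK = [1.4286 1.0649; 0.6429 0.3701]
AᵀP(A−BK) = [12.7143 8.7143; 8.7143 6.1688]
P' = Q + AᵀP(A−BK) = [30.7143 7.2143; 7.2143 6.4188]
tr(P') = 37.1331

0.4286 0.0649


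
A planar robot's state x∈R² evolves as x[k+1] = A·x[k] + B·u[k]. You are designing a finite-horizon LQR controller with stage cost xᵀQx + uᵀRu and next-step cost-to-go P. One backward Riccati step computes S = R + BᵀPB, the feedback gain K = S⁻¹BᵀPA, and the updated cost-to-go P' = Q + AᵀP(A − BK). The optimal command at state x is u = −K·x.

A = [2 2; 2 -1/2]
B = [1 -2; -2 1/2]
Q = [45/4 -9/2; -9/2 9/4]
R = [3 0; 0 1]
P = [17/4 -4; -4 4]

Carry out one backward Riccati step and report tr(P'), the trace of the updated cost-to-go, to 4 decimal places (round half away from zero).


15.0772

BᵀP = [12.2500 -12.0000; -10.5000 10.0000]
S = R + BᵀPB = [3 0; 0 1] + [36.2500 -30.5000; -30.5000 26.0000] = [39.2500 -30.5000; -30.5000 27.0000]
BᵀPA = [0.5000 30.5000; -1.0000 -26.0000]
K = S⁻¹·BᵀPA = [-0.1313 0.2355; -0.1853 -0.6969]
A−BK = [1.7606 0.3707; 1.8301 0.3195]
AᵀP(A−BK) = [0.8803 0.1853; 0.1853 0.6969]
P' = Q + AᵀP(A−BK) = [12.1303 -4.3147; -4.3147 2.9469]
tr(P') = 15.0772


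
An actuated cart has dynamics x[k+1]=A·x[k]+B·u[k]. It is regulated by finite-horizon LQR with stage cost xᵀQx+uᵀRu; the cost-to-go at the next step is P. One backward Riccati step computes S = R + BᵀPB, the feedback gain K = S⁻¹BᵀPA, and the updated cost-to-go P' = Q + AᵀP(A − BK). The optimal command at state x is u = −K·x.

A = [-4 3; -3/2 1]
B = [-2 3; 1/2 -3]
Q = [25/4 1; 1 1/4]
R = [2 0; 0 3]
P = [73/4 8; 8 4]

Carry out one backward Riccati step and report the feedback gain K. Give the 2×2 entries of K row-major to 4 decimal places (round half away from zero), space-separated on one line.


2.3618 -1.7283 -0.1675 0.1406

BᵀP = [-32.5000 -14.0000; 30.7500 12.0000]
S = R + BᵀPB = [2 0; 0 3] + [58.0000 -55.5000; -55.5000 56.2500] = [60.0000 -55.5000; -55.5000 59.2500]
BᵀPA = [151.0000 -111.5000; -141.0000 104.2500]
K = S⁻¹·BᵀPA = [2.3618 -1.7283; -0.1675 0.1406]
A−BK = [1.2259 -0.8784; -3.1833 2.2859]
AᵀP(A−BK) = [16.7615 -12.2054; -12.2054 8.8894]
P' = Q + AᵀP(A−BK) = [23.0115 -11.2054; -11.2054 9.1394]
tr(P') = 32.1509


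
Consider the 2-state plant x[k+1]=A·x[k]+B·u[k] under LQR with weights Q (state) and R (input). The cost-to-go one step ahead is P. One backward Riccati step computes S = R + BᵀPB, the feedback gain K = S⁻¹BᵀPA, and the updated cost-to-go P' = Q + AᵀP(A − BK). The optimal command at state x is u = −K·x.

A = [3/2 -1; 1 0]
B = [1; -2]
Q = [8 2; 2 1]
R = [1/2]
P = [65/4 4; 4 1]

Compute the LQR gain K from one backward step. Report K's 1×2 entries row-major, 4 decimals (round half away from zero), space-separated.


BᵀP = [8.2500 2.0000]
S = R + BᵀPB = [1/2] + [4.2500] = [4.7500]
BᵀPA = [14.3750 -8.2500]
K = S⁻¹·BᵀPA = [3.0263 -1.7368]
A−BK = [-1.5263 0.7368; 7.0526 -3.4737]
AᵀP(A−BK) = [6.0592 -3.4079; -3.4079 1.9211]
P' = Q + AᵀP(A−BK) = [14.0592 -1.4079; -1.4079 2.9211]
tr(P') = 16.9803

3.0263 -1.7368


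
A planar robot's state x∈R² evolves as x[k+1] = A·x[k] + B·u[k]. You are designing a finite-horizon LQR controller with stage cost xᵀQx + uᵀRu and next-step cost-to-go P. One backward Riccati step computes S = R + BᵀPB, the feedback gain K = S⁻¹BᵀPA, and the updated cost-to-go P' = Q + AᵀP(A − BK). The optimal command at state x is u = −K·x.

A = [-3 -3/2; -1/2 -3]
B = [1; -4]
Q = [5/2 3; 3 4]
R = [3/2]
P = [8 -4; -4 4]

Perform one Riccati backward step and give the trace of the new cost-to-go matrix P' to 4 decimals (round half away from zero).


43.6043

BᵀP = [24.0000 -20.0000]
S = R + BᵀPB = [3/2] + [104.0000] = [105.5000]
BᵀPA = [-62.0000 24.0000]
K = S⁻¹·BᵀPA = [-0.5877 0.2275]
A−BK = [-2.4123 -1.7275; -2.8507 -2.0900]
AᵀP(A−BK) = [24.5640 17.1043; 17.1043 12.5403]
P' = Q + AᵀP(A−BK) = [27.0640 20.1043; 20.1043 16.5403]
tr(P') = 43.6043


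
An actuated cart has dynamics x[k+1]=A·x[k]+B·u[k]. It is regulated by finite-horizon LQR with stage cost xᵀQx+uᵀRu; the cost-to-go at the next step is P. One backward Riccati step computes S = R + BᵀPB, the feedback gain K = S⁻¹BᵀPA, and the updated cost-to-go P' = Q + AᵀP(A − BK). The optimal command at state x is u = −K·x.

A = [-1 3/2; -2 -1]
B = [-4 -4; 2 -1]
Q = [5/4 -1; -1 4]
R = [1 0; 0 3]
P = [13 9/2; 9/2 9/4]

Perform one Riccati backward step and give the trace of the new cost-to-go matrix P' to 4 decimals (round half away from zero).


7.0751

BᵀP = [-43.0000 -13.5000; -56.5000 -20.2500]
S = R + BᵀPB = [1 0; 0 3] + [145.0000 185.5000; 185.5000 246.2500] = [146.0000 185.5000; 185.5000 249.2500]
BᵀPA = [70.0000 -51.0000; 97.0000 -64.5000]
K = S⁻¹·BᵀPA = [-0.2757 -0.3772; 0.5944 0.0220]
A−BK = [0.2746 0.0790; -0.8542 -0.2236]
AᵀP(A−BK) = [1.6468 0.2750; 0.2750 0.1784]
P' = Q + AᵀP(A−BK) = [2.8968 -0.7250; -0.7250 4.1784]
tr(P') = 7.0751


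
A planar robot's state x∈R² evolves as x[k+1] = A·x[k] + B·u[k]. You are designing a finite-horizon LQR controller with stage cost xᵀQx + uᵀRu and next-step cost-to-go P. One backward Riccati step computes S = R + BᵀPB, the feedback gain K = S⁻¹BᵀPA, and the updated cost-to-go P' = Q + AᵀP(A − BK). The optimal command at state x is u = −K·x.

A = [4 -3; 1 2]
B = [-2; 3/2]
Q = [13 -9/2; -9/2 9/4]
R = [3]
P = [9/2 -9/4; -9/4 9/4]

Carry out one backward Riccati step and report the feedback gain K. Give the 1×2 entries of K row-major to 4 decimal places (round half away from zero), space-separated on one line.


-1.0521 1.3365

BᵀP = [-12.3750 7.8750]
S = R + BᵀPB = [3] + [36.5625] = [39.5625]
BᵀPA = [-41.6250 52.8750]
K = S⁻¹·BᵀPA = [-1.0521 1.3365]
A−BK = [1.8957 -0.3270; 2.5782 -0.0047]
AᵀP(A−BK) = [12.4550 -5.1185; -5.1185 5.8329]
P' = Q + AᵀP(A−BK) = [25.4550 -9.6185; -9.6185 8.0829]
tr(P') = 33.5379


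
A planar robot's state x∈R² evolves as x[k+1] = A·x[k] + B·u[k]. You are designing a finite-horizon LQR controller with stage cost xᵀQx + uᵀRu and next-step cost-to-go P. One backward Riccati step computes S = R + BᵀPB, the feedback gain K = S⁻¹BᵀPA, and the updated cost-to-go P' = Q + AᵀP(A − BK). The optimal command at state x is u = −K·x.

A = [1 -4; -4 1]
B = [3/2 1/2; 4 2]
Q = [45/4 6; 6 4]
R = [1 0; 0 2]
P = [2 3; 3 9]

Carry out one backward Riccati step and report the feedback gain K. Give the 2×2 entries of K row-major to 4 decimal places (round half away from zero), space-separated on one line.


BᵀP = [15.0000 40.5000; 7.0000 19.5000]
S = R + BᵀPB = [1 0; 0 2] + [184.5000 88.5000; 88.5000 42.5000] = [185.5000 88.5000; 88.5000 44.5000]
BᵀPA = [-147.0000 -19.5000; -71.0000 -8.5000]
K = S⁻¹·BᵀPA = [-0.6107 -0.2734; -0.3811 0.3527]
A−BK = [2.1065 -3.7663; -0.7953 1.3882]
AᵀP(A−BK) = [5.1787 -8.1467; -8.1467 14.6669]
P' = Q + AᵀP(A−BK) = [16.4287 -2.1467; -2.1467 18.6669]
tr(P') = 35.0956

-0.6107 -0.2734 -0.3811 0.3527


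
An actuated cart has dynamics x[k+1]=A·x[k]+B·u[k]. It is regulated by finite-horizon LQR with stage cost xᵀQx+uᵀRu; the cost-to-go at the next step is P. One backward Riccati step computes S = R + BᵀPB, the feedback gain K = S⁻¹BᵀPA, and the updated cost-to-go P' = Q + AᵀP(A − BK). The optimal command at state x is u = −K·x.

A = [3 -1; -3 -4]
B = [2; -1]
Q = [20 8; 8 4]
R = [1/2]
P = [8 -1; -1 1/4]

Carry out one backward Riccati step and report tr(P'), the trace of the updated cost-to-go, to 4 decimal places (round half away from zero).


BᵀP = [17.0000 -2.2500]
S = R + BᵀPB = [1/2] + [36.2500] = [36.7500]
BᵀPA = [57.7500 -8.0000]
K = S⁻¹·BᵀPA = [1.5714 -0.2177]
A−BK = [-0.1429 -0.5646; -1.4286 -4.2177]
AᵀP(A−BK) = [1.5000 0.5714; 0.5714 2.2585]
P' = Q + AᵀP(A−BK) = [21.5000 8.5714; 8.5714 6.2585]
tr(P') = 27.7585

27.7585


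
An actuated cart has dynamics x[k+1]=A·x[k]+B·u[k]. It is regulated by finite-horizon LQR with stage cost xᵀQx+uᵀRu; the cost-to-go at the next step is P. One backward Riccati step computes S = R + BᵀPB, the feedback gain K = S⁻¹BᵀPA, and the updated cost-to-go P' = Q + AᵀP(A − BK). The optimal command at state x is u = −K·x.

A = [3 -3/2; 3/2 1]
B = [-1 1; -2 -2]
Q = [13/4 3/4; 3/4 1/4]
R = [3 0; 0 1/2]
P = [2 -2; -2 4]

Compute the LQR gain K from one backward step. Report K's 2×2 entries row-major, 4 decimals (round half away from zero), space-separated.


BᵀP = [2.0000 -6.0000; 6.0000 -10.0000]
S = R + BᵀPB = [3 0; 0 1/2] + [10.0000 14.0000; 14.0000 26.0000] = [13.0000 14.0000; 14.0000 26.5000]
BᵀPA = [-3.0000 -9.0000; 3.0000 -19.0000]
K = S⁻¹·BᵀPA = [-0.8182 0.1852; 0.5455 -0.8148]
A−BK = [1.6364 -0.5000; 0.9545 -0.2593]
AᵀP(A−BK) = [4.9091 -1.5000; -1.5000 0.6852]
P' = Q + AᵀP(A−BK) = [8.1591 -0.7500; -0.7500 0.9352]
tr(P') = 9.0943

-0.8182 0.1852 0.5455 -0.8148


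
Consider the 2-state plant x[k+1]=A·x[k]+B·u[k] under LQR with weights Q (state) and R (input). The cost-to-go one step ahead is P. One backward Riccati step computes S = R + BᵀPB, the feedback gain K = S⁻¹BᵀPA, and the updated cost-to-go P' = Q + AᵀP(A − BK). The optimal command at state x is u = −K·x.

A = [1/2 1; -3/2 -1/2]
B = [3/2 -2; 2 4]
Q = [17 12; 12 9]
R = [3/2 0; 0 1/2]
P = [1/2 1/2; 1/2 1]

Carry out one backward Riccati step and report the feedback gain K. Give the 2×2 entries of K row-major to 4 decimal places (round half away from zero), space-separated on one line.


BᵀP = [1.7500 2.7500; 1.0000 3.0000]
S = R + BᵀPB = [3/2 0; 0 1/2] + [8.1250 7.5000; 7.5000 10.0000] = [9.6250 7.5000; 7.5000 10.5000]
BᵀPA = [-3.2500 0.3750; -4.0000 -0.5000]
K = S⁻¹·BᵀPA = [-0.0921 0.1715; -0.3152 -0.1702]
A−BK = [0.0077 0.4024; -0.0551 -0.1625]
AᵀP(A−BK) = [0.0650 0.0019; 0.0019 0.1006]
P' = Q + AᵀP(A−BK) = [17.0650 12.0019; 12.0019 9.1006]
tr(P') = 26.1656

-0.0921 0.1715 -0.3152 -0.1702


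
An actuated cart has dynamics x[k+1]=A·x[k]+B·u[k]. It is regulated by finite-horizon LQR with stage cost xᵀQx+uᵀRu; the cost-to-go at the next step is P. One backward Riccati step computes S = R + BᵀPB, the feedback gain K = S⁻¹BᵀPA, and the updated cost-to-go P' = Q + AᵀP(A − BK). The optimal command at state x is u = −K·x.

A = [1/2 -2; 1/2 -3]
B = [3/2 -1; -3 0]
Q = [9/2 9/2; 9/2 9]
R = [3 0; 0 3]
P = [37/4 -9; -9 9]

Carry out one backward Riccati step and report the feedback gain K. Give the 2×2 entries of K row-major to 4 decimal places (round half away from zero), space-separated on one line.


-0.0046 0.2304 -0.0257 0.0749

BᵀP = [40.8750 -40.5000; -9.2500 9.0000]
S = R + BᵀPB = [3 0; 0 3] + [182.8125 -40.8750; -40.8750 9.2500] = [185.8125 -40.8750; -40.8750 12.2500]
BᵀPA = [0.1875 39.7500; -0.1250 -8.5000]
K = S⁻¹·BᵀPA = [-0.0046 0.2304; -0.0257 0.0749]
A−BK = [0.4813 -2.2707; 0.4861 -2.3088]
AᵀP(A−BK) = [0.0602 -0.2838; -0.2838 1.4782]
P' = Q + AᵀP(A−BK) = [4.5602 4.2162; 4.2162 10.4782]
tr(P') = 15.0383


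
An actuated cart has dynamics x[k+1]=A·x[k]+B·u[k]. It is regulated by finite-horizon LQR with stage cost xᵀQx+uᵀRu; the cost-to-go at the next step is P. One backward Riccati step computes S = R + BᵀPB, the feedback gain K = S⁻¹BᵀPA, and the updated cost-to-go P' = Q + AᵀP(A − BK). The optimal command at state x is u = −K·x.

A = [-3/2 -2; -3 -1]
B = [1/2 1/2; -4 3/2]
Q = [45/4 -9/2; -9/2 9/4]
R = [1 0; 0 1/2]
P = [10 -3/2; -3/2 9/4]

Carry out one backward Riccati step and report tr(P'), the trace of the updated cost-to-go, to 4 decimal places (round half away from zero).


21.6222

BᵀP = [11.0000 -9.7500; 2.7500 2.6250]
S = R + BᵀPB = [1 0; 0 1/2] + [44.5000 -9.1250; -9.1250 5.3125] = [45.5000 -9.1250; -9.1250 5.8125]
BᵀPA = [12.7500 -12.2500; -12.0000 -8.1250]
K = S⁻¹·BᵀPA = [-0.1953 -0.8021; -2.3711 -2.6571]
A−BK = [-0.2168 -0.2704; -0.2245 -0.2228]
AᵀP(A−BK) = [3.2866 3.8420; 3.8420 4.8356]
P' = Q + AᵀP(A−BK) = [14.5366 -0.6580; -0.6580 7.0856]
tr(P') = 21.6222


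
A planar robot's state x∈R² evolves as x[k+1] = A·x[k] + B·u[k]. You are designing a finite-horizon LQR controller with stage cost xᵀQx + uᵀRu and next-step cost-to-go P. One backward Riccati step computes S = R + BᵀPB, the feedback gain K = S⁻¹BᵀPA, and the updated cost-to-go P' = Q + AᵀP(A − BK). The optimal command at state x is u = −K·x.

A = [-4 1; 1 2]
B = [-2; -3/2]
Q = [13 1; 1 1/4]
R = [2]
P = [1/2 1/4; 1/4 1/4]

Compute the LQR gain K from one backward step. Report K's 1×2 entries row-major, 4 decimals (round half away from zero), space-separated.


0.7629 -0.5155

BᵀP = [-1.3750 -0.8750]
S = R + BᵀPB = [2] + [4.0625] = [6.0625]
BᵀPA = [4.6250 -3.1250]
K = S⁻¹·BᵀPA = [0.7629 -0.5155]
A−BK = [-2.4742 -0.0309; 2.1443 1.2268]
AᵀP(A−BK) = [2.7216 -0.8660; -0.8660 0.8892]
P' = Q + AᵀP(A−BK) = [15.7216 0.1340; 0.1340 1.1392]
tr(P') = 16.8608


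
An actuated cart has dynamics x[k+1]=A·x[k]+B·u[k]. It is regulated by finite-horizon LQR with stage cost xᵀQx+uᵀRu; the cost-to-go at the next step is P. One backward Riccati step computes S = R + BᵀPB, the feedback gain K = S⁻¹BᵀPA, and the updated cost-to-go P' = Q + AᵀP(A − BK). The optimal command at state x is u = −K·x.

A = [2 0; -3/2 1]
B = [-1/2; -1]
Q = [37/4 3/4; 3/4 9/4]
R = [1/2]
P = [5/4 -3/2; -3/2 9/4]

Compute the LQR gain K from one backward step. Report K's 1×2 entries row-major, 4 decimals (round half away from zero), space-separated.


2.5600 -0.9600

BᵀP = [0.8750 -1.5000]
S = R + BᵀPB = [1/2] + [1.0625] = [1.5625]
BᵀPA = [4.0000 -1.5000]
K = S⁻¹·BᵀPA = [2.5600 -0.9600]
A−BK = [3.2800 -0.4800; 1.0600 0.0400]
AᵀP(A−BK) = [8.8225 -2.5350; -2.5350 0.8100]
P' = Q + AᵀP(A−BK) = [18.0725 -1.7850; -1.7850 3.0600]
tr(P') = 21.1325


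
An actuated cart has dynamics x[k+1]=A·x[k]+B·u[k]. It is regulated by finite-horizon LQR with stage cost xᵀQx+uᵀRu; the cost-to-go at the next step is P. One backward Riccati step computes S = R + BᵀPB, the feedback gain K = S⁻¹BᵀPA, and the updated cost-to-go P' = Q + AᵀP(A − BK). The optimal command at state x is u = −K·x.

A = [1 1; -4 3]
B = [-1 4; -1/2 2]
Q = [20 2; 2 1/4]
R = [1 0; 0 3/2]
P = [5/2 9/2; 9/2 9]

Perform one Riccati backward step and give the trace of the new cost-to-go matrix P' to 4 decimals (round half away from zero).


28.6658

BᵀP = [-4.7500 -9.0000; 19.0000 36.0000]
S = R + BᵀPB = [1 0; 0 3/2] + [9.2500 -37.0000; -37.0000 148.0000] = [10.2500 -37.0000; -37.0000 149.5000]
BᵀPA = [31.2500 -31.7500; -125.0000 127.0000]
K = S⁻¹·BᵀPA = [0.2869 -0.2915; -0.7651 0.7774]
A−BK = [4.3474 -2.4009; -2.3263 1.2995]
AᵀP(A−BK) = [5.8950 -3.7213; -3.7213 2.5208]
P' = Q + AᵀP(A−BK) = [25.8950 -1.7213; -1.7213 2.7708]
tr(P') = 28.6658


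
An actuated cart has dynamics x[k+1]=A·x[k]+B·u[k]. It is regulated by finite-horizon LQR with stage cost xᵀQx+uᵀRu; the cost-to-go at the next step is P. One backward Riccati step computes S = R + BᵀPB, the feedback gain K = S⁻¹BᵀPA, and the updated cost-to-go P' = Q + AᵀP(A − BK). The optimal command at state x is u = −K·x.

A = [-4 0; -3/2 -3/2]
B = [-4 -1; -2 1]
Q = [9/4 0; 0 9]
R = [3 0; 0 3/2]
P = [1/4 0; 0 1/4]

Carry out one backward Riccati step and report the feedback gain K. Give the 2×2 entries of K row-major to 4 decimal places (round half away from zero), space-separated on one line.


0.5833 0.1071 0.1667 -0.2143

BᵀP = [-1.0000 -0.5000; -0.2500 0.2500]
S = R + BᵀPB = [3 0; 0 3/2] + [5.0000 0.5000; 0.5000 0.5000] = [8.0000 0.5000; 0.5000 2.0000]
BᵀPA = [4.7500 0.7500; 0.6250 -0.3750]
K = S⁻¹·BᵀPA = [0.5833 0.1071; 0.1667 -0.2143]
A−BK = [-1.5000 0.2143; -0.5000 -1.0714]
AᵀP(A−BK) = [1.6875 0.1875; 0.1875 0.4018]
P' = Q + AᵀP(A−BK) = [3.9375 0.1875; 0.1875 9.4018]
tr(P') = 13.3393


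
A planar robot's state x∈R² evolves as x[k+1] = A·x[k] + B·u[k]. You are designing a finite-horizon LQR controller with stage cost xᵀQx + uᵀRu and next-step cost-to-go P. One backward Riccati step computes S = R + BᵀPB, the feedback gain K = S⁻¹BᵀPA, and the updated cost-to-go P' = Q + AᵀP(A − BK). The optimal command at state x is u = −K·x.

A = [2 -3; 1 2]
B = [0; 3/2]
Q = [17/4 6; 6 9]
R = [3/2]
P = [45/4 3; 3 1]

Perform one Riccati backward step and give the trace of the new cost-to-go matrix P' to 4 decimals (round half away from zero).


BᵀP = [4.5000 1.5000]
S = R + BᵀPB = [3/2] + [2.2500] = [3.7500]
BᵀPA = [10.5000 -10.5000]
K = S⁻¹·BᵀPA = [2.8000 -2.8000]
A−BK = [2.0000 -3.0000; -3.2000 6.2000]
AᵀP(A−BK) = [28.6000 -33.1000; -33.1000 39.8500]
P' = Q + AᵀP(A−BK) = [32.8500 -27.1000; -27.1000 48.8500]
tr(P') = 81.7000

81.7000


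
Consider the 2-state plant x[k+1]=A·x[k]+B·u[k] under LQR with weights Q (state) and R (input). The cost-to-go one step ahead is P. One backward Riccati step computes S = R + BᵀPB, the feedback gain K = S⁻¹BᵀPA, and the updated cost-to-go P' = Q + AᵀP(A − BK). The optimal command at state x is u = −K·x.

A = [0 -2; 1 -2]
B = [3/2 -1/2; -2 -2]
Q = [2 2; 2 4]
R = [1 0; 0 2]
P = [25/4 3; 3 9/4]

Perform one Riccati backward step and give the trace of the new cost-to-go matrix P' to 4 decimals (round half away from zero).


12.2563

BᵀP = [3.3750 0.0000; -9.1250 -6.0000]
S = R + BᵀPB = [1 0; 0 2] + [5.0625 -1.6875; -1.6875 16.5625] = [6.0625 -1.6875; -1.6875 18.5625]
BᵀPA = [0.0000 -6.7500; -6.0000 30.2500]
K = S⁻¹·BᵀPA = [-0.0923 -0.6769; -0.3316 1.5681]
A−BK = [-0.0274 -0.2006; 0.1521 -0.2177]
AᵀP(A−BK) = [0.2603 -1.0915; -1.0915 5.9960]
P' = Q + AᵀP(A−BK) = [2.2603 0.9085; 0.9085 9.9960]
tr(P') = 12.2563


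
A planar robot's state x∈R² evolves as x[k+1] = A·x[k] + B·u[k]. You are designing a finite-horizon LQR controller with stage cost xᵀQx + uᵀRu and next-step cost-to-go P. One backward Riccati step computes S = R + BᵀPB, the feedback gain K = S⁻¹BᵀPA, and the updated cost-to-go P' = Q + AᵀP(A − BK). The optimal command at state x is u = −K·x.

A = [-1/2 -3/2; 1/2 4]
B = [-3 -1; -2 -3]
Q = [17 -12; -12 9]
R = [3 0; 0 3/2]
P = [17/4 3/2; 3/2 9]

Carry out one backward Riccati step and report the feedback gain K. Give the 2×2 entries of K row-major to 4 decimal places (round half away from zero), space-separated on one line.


0.2279 0.9328 -0.3013 -1.8645

BᵀP = [-15.7500 -22.5000; -8.7500 -28.5000]
S = R + BᵀPB = [3 0; 0 3/2] + [92.2500 83.2500; 83.2500 94.2500] = [95.2500 83.2500; 83.2500 95.7500]
BᵀPA = [-3.3750 -66.3750; -9.8750 -100.8750]
K = S⁻¹·BᵀPA = [0.2279 0.9328; -0.3013 -1.8645]
A−BK = [-0.1177 -0.5662; 0.0520 0.2720]
AᵀP(A−BK) = [0.3567 1.7984; 1.7984 9.3911]
P' = Q + AᵀP(A−BK) = [17.3567 -10.2016; -10.2016 18.3911]
tr(P') = 35.7478


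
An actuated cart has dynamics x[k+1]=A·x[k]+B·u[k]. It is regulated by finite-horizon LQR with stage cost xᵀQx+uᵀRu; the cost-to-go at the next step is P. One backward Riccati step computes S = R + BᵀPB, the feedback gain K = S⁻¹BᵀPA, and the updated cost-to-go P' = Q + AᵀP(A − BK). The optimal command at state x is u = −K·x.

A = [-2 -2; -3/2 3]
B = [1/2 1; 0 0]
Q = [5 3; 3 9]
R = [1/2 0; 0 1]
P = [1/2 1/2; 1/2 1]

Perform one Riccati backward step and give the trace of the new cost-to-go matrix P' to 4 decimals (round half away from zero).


23.4107

BᵀP = [0.2500 0.2500; 0.5000 0.5000]
S = R + BᵀPB = [1/2 0; 0 1] + [0.1250 0.2500; 0.2500 0.5000] = [0.6250 0.2500; 0.2500 1.5000]
BᵀPA = [-0.8750 0.2500; -1.7500 0.5000]
K = S⁻¹·BᵀPA = [-1.0000 0.2857; -1.0000 0.2857]
A−BK = [-0.5000 -2.4286; -1.5000 3.0000]
AᵀP(A−BK) = [4.6250 -3.2500; -3.2500 4.7857]
P' = Q + AᵀP(A−BK) = [9.6250 -0.2500; -0.2500 13.7857]
tr(P') = 23.4107


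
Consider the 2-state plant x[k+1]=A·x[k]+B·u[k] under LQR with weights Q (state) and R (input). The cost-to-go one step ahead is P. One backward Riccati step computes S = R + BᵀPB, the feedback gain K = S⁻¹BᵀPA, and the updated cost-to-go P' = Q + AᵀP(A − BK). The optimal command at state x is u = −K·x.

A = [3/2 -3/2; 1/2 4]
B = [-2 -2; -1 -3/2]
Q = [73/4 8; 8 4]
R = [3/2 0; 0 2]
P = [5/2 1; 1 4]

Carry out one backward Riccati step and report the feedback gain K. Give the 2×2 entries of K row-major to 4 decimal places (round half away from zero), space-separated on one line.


BᵀP = [-6.0000 -6.0000; -6.5000 -8.0000]
S = R + BᵀPB = [3/2 0; 0 2] + [18.0000 21.0000; 21.0000 25.0000] = [19.5000 21.0000; 21.0000 27.0000]
BᵀPA = [-12.0000 -15.0000; -13.7500 -22.2500]
K = S⁻¹·BᵀPA = [-0.4123 0.7281; -0.1886 -1.3904]
A−BK = [0.2982 -2.8246; -0.1952 2.6425]
AᵀP(A−BK) = [0.5844 -2.7555; -2.7555 37.6107]
P' = Q + AᵀP(A−BK) = [18.8344 5.2445; 5.2445 41.6107]
tr(P') = 60.4452

-0.4123 0.7281 -0.1886 -1.3904


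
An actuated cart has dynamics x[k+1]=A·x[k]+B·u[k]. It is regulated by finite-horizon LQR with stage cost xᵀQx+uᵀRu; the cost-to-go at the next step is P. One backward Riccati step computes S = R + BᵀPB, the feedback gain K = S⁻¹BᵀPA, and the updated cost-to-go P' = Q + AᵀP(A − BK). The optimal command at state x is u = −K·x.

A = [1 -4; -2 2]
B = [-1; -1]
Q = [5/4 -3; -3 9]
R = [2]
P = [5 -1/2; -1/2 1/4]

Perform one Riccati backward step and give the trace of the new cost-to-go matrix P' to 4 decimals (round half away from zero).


48.4900

BᵀP = [-4.5000 0.2500]
S = R + BᵀPB = [2] + [4.2500] = [6.2500]
BᵀPA = [-5.0000 18.5000]
K = S⁻¹·BᵀPA = [-0.8000 2.9600]
A−BK = [0.2000 -1.0400; -2.8000 4.9600]
AᵀP(A−BK) = [4.0000 -11.2000; -11.2000 34.2400]
P' = Q + AᵀP(A−BK) = [5.2500 -14.2000; -14.2000 43.2400]
tr(P') = 48.4900


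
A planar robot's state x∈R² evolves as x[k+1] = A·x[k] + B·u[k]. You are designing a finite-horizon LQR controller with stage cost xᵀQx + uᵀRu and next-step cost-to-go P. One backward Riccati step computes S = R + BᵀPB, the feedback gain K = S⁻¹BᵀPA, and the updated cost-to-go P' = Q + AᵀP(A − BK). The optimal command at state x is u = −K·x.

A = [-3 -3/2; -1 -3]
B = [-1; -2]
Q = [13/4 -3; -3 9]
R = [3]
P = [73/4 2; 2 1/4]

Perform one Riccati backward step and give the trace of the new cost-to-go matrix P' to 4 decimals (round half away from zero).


36.2996

BᵀP = [-22.2500 -2.5000]
S = R + BᵀPB = [3] + [27.2500] = [30.2500]
BᵀPA = [69.2500 40.8750]
K = S⁻¹·BᵀPA = [2.2893 1.3512]
A−BK = [-0.7107 -0.1488; 3.5785 -0.2975]
AᵀP(A−BK) = [17.9690 10.3017; 10.3017 6.0806]
P' = Q + AᵀP(A−BK) = [21.2190 7.3017; 7.3017 15.0806]
tr(P') = 36.2996


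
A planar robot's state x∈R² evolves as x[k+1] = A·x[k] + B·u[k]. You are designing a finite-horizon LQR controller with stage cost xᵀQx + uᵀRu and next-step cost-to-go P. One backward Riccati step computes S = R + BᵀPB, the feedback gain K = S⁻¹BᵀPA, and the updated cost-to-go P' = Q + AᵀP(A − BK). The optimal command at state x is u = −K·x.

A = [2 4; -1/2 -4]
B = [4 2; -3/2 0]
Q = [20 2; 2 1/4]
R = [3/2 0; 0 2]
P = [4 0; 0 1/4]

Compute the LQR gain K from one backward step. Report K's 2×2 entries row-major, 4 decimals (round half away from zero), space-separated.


BᵀP = [16.0000 -0.3750; 8.0000 0.0000]
S = R + BᵀPB = [3/2 0; 0 2] + [64.5625 32.0000; 32.0000 16.0000] = [66.0625 32.0000; 32.0000 18.0000]
BᵀPA = [32.1875 65.5000; 16.0000 32.0000]
K = S⁻¹·BᵀPA = [0.4080 0.9387; 0.1635 0.1090]
A−BK = [0.0409 0.0273; 0.1120 -2.5920]
AᵀP(A−BK) = [0.3130 0.5420; 0.5420 3.0280]
P' = Q + AᵀP(A−BK) = [20.3130 2.5420; 2.5420 3.2780]
tr(P') = 23.5910

0.4080 0.9387 0.1635 0.1090


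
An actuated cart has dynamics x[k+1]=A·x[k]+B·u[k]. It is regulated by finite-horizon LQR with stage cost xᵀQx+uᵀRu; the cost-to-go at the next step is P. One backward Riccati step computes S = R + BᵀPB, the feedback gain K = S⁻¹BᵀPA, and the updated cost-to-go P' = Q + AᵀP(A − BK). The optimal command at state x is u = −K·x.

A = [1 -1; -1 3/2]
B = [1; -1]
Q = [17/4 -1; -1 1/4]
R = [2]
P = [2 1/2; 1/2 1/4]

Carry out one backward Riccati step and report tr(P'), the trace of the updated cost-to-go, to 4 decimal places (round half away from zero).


BᵀP = [1.5000 0.2500]
S = R + BᵀPB = [2] + [1.2500] = [3.2500]
BᵀPA = [1.2500 -1.1250]
K = S⁻¹·BᵀPA = [0.3846 -0.3462]
A−BK = [0.6154 -0.6538; -0.6154 1.1538]
AᵀP(A−BK) = [0.7692 -0.6923; -0.6923 0.6731]
P' = Q + AᵀP(A−BK) = [5.0192 -1.6923; -1.6923 0.9231]
tr(P') = 5.9423

5.9423


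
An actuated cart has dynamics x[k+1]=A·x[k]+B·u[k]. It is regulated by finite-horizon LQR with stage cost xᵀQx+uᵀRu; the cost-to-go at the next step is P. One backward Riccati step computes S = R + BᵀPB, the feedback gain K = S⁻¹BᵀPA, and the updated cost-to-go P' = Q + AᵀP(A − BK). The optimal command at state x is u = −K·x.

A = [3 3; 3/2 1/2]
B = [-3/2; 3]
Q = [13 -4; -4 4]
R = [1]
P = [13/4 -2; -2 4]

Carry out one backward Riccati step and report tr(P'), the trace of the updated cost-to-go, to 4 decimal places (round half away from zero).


49.7242

BᵀP = [-10.8750 15.0000]
S = R + BᵀPB = [1] + [61.3125] = [62.3125]
BᵀPA = [-10.1250 -25.1250]
K = S⁻¹·BᵀPA = [-0.1625 -0.4032]
A−BK = [2.7563 2.3952; 1.9875 1.7096]
AᵀP(A−BK) = [18.6048 16.1675; 16.1675 14.1194]
P' = Q + AᵀP(A−BK) = [31.6048 12.1675; 12.1675 18.1194]
tr(P') = 49.7242


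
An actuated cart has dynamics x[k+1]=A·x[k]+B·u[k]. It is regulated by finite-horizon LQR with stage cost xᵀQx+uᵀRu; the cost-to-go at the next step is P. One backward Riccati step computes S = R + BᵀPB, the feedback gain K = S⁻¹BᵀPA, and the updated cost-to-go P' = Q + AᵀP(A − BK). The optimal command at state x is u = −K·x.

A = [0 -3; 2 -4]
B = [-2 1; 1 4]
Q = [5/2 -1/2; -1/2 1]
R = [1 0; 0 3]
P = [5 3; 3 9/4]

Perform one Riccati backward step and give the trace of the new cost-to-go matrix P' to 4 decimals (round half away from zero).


9.0649

BᵀP = [-7.0000 -3.7500; 17.0000 12.0000]
S = R + BᵀPB = [1 0; 0 3] + [10.2500 -22.0000; -22.0000 65.0000] = [11.2500 -22.0000; -22.0000 68.0000]
BᵀPA = [-7.5000 36.0000; 24.0000 -99.0000]
K = S⁻¹·BᵀPA = [0.0641 0.9609; 0.3737 -1.1450]
A−BK = [-0.2456 0.0667; 0.4413 -0.3808]
AᵀP(A−BK) = [0.5125 -1.3132; -1.3132 5.0525]
P' = Q + AᵀP(A−BK) = [3.0125 -1.8132; -1.8132 6.0525]
tr(P') = 9.0649


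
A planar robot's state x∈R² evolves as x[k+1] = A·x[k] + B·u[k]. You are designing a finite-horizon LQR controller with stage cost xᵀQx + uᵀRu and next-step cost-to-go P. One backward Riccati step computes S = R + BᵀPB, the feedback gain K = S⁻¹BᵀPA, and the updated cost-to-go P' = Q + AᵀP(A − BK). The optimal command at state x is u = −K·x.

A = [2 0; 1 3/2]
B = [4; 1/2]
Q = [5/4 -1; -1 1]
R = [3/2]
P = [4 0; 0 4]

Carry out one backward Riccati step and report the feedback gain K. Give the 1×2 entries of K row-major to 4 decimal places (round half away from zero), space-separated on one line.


0.5113 0.0451

BᵀP = [16.0000 2.0000]
S = R + BᵀPB = [3/2] + [65.0000] = [66.5000]
BᵀPA = [34.0000 3.0000]
K = S⁻¹·BᵀPA = [0.5113 0.0451]
A−BK = [-0.0451 -0.1805; 0.7444 1.4774]
AᵀP(A−BK) = [2.6165 4.4662; 4.4662 8.8647]
P' = Q + AᵀP(A−BK) = [3.8665 3.4662; 3.4662 9.8647]
tr(P') = 13.7312


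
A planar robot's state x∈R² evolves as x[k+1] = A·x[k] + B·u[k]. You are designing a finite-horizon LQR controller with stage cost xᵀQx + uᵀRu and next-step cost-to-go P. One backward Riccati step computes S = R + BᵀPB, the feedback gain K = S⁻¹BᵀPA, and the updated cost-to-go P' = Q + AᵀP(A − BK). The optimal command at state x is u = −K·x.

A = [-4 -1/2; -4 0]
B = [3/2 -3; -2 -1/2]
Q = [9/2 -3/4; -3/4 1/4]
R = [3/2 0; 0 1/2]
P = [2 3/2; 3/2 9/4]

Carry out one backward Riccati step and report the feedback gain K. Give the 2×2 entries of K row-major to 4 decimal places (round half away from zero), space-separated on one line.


1.1161 -0.0271 2.0475 0.1445

BᵀP = [0.0000 -2.2500; -6.7500 -5.6250]
S = R + BᵀPB = [3/2 0; 0 1/2] + [4.5000 1.1250; 1.1250 23.0625] = [6.0000 1.1250; 1.1250 23.5625]
BᵀPA = [9.0000 0.0000; 49.5000 3.3750]
K = S⁻¹·BᵀPA = [1.1161 -0.0271; 2.0475 0.1445]
A−BK = [0.4684 -0.0258; -0.7441 0.0181]
AᵀP(A−BK) = [4.6035 0.0897; 0.0897 0.0122]
P' = Q + AᵀP(A−BK) = [9.1035 -0.6603; -0.6603 0.2622]
tr(P') = 9.3658


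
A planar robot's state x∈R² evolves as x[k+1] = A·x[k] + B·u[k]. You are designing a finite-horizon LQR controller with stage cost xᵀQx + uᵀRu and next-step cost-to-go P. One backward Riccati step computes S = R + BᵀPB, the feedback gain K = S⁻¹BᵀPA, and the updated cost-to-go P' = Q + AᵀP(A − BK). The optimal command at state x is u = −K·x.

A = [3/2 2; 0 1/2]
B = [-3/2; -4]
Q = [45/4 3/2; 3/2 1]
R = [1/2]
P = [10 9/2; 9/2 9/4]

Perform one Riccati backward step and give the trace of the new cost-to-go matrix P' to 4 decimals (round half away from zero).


BᵀP = [-33.0000 -15.7500]
S = R + BᵀPB = [1/2] + [112.5000] = [113.0000]
BᵀPA = [-49.5000 -73.8750]
K = S⁻¹·BᵀPA = [-0.4381 -0.6538]
A−BK = [0.8429 1.0194; -1.7522 -2.1150]
AᵀP(A−BK) = [0.8164 1.0138; 1.0138 1.2659]
P' = Q + AᵀP(A−BK) = [12.0664 2.5138; 2.5138 2.2659]
tr(P') = 14.3323

14.3323


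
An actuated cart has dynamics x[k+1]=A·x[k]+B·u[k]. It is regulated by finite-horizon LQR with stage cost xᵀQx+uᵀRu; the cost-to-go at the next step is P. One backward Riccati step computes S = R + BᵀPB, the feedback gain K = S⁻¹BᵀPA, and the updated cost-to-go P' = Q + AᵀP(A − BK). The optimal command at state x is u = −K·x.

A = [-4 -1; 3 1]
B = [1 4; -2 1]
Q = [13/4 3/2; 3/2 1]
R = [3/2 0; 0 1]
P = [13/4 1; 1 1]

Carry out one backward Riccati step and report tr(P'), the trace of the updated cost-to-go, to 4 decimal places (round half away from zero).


BᵀP = [1.2500 -1.0000; 14.0000 5.0000]
S = R + BᵀPB = [3/2 0; 0 1] + [3.2500 4.0000; 4.0000 61.0000] = [4.7500 4.0000; 4.0000 62.0000]
BᵀPA = [-8.0000 -2.2500; -41.0000 -9.0000]
K = S⁻¹·BᵀPA = [-1.1921 -0.3716; -0.5844 -0.1212]
A−BK = [-0.4704 -0.1436; 1.2002 0.3779]
AᵀP(A−BK) = [3.5036 1.0583; 1.0583 0.3232]
P' = Q + AᵀP(A−BK) = [6.7536 2.5583; 2.5583 1.3232]
tr(P') = 8.0768

8.0768


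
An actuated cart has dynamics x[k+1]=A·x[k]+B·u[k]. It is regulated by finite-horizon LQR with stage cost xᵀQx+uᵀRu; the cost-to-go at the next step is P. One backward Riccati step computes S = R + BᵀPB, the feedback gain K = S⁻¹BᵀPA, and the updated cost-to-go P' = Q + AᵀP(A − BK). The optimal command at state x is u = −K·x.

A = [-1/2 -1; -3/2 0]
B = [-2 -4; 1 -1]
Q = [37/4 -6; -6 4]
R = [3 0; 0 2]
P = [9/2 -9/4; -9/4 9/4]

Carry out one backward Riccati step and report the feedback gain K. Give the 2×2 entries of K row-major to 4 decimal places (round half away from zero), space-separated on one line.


-0.4237 0.1273 0.2396 0.1868

BᵀP = [-11.2500 6.7500; -15.7500 6.7500]
S = R + BᵀPB = [3 0; 0 2] + [29.2500 38.2500; 38.2500 56.2500] = [32.2500 38.2500; 38.2500 58.2500]
BᵀPA = [-4.5000 11.2500; -2.2500 15.7500]
K = S⁻¹·BᵀPA = [-0.4237 0.1273; 0.2396 0.1868]
A−BK = [-0.3890 0.0018; -0.8366 0.0596]
AᵀP(A−BK) = [1.4448 -0.1320; -0.1320 0.1259]
P' = Q + AᵀP(A−BK) = [10.6948 -6.1320; -6.1320 4.1259]
tr(P') = 14.8207


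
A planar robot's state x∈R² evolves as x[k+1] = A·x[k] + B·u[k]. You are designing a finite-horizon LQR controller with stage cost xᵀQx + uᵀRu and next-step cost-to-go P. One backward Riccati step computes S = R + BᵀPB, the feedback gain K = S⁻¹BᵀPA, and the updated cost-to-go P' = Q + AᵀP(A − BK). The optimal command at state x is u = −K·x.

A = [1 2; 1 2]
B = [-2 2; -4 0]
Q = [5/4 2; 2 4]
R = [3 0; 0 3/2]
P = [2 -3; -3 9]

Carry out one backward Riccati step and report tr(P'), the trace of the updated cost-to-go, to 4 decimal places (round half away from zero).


6.4630

BᵀP = [8.0000 -30.0000; 4.0000 -6.0000]
S = R + BᵀPB = [3 0; 0 3/2] + [104.0000 16.0000; 16.0000 8.0000] = [107.0000 16.0000; 16.0000 9.5000]
BᵀPA = [-22.0000 -44.0000; -2.0000 -4.0000]
K = S⁻¹·BᵀPA = [-0.2327 -0.4655; 0.1815 0.3629]
A−BK = [0.1716 0.3432; 0.0690 0.1381]
AᵀP(A−BK) = [0.2426 0.4852; 0.4852 0.9704]
P' = Q + AᵀP(A−BK) = [1.4926 2.4852; 2.4852 4.9704]
tr(P') = 6.4630


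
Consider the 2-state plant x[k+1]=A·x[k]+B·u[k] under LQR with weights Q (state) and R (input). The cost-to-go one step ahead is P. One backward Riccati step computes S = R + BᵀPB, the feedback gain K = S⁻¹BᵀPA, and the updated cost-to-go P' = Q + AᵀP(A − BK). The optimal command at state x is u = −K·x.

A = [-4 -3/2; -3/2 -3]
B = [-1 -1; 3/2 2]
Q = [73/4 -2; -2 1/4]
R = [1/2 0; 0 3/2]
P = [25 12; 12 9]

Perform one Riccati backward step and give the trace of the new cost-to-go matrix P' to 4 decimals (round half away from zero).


BᵀP = [-7.0000 1.5000; -1.0000 6.0000]
S = R + BᵀPB = [1/2 0; 0 3/2] + [9.2500 10.0000; 10.0000 13.0000] = [9.7500 10.0000; 10.0000 14.5000]
BᵀPA = [25.7500 6.0000; -5.0000 -16.5000]
K = S⁻¹·BᵀPA = [10.2326 6.0906; -7.4018 -5.3384]
A−BK = [-1.1692 -0.7477; -2.0453 -1.4592]
AᵀP(A−BK) = [263.7508 177.9743; 177.9743 120.6231]
P' = Q + AᵀP(A−BK) = [282.0008 175.9743; 175.9743 120.8731]
tr(P') = 402.8739

402.8739


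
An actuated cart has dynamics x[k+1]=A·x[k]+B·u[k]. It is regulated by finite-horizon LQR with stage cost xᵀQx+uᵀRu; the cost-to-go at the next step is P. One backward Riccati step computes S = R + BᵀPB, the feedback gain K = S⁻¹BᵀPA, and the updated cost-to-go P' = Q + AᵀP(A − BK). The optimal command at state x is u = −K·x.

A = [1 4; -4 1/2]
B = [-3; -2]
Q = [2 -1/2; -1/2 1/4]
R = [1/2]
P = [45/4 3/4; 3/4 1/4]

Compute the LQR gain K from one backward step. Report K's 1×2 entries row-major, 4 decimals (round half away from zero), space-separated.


BᵀP = [-35.2500 -2.7500]
S = R + BᵀPB = [1/2] + [111.2500] = [111.7500]
BᵀPA = [-24.2500 -142.3750]
K = S⁻¹·BᵀPA = [-0.2170 -1.2740]
A−BK = [0.3490 0.1779; -4.4340 -2.0481]
AᵀP(A−BK) = [3.9877 1.9793; 1.9793 1.6697]
P' = Q + AᵀP(A−BK) = [5.9877 1.4793; 1.4793 1.9197]
tr(P') = 7.9074

-0.2170 -1.2740


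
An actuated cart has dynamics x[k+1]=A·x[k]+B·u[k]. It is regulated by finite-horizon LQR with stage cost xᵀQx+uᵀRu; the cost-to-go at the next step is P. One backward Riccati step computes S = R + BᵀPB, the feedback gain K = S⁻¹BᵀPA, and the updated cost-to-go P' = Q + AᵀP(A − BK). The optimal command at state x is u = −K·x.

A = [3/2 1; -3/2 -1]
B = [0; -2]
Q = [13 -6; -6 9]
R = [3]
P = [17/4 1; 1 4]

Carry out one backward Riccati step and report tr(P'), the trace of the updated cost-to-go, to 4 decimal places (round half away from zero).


36.1546

BᵀP = [-2.0000 -8.0000]
S = R + BᵀPB = [3] + [16.0000] = [19.0000]
BᵀPA = [9.0000 6.0000]
K = S⁻¹·BᵀPA = [0.4737 0.3158]
A−BK = [1.5000 1.0000; -0.5526 -0.3684]
AᵀP(A−BK) = [9.7993 6.5329; 6.5329 4.3553]
P' = Q + AᵀP(A−BK) = [22.7993 0.5329; 0.5329 13.3553]
tr(P') = 36.1546


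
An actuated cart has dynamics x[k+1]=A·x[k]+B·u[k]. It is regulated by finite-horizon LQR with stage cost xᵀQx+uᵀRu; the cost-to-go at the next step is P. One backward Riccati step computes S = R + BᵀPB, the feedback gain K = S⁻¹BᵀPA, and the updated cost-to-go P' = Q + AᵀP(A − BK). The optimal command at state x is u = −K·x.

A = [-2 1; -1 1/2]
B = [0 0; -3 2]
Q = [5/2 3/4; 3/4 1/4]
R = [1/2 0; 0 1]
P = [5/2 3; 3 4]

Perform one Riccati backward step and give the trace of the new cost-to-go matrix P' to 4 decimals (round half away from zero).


BᵀP = [-9.0000 -12.0000; 6.0000 8.0000]
S = R + BᵀPB = [1/2 0; 0 1] + [36.0000 -24.0000; -24.0000 16.0000] = [36.5000 -24.0000; -24.0000 17.0000]
BᵀPA = [30.0000 -15.0000; -20.0000 10.0000]
K = S⁻¹·BᵀPA = [0.6742 -0.3371; -0.2247 0.1124]
A−BK = [-2.0000 1.0000; 1.4719 -0.7360]
AᵀP(A−BK) = [1.2809 -0.6404; -0.6404 0.3202]
P' = Q + AᵀP(A−BK) = [3.7809 0.1096; 0.1096 0.5702]
tr(P') = 4.3511

4.3511
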